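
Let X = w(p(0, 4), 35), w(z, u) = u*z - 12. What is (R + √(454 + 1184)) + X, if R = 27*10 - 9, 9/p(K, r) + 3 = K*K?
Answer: 144 + 3*√182 ≈ 184.47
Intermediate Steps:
p(K, r) = 9/(-3 + K²) (p(K, r) = 9/(-3 + K*K) = 9/(-3 + K²))
R = 261 (R = 270 - 9 = 261)
w(z, u) = -12 + u*z
X = -117 (X = -12 + 35*(9/(-3 + 0²)) = -12 + 35*(9/(-3 + 0)) = -12 + 35*(9/(-3)) = -12 + 35*(9*(-⅓)) = -12 + 35*(-3) = -12 - 105 = -117)
(R + √(454 + 1184)) + X = (261 + √(454 + 1184)) - 117 = (261 + √1638) - 117 = (261 + 3*√182) - 117 = 144 + 3*√182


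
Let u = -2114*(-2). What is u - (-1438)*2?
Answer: 7104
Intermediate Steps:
u = 4228
u - (-1438)*2 = 4228 - (-1438)*2 = 4228 - 1*(-2876) = 4228 + 2876 = 7104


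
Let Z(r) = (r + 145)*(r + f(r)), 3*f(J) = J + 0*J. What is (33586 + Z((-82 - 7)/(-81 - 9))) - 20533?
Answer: 80466346/6075 ≈ 13245.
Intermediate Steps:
f(J) = J/3 (f(J) = (J + 0*J)/3 = (J + 0)/3 = J/3)
Z(r) = 4*r*(145 + r)/3 (Z(r) = (r + 145)*(r + r/3) = (145 + r)*(4*r/3) = 4*r*(145 + r)/3)
(33586 + Z((-82 - 7)/(-81 - 9))) - 20533 = (33586 + 4*((-82 - 7)/(-81 - 9))*(145 + (-82 - 7)/(-81 - 9))/3) - 20533 = (33586 + 4*(-89/(-90))*(145 - 89/(-90))/3) - 20533 = (33586 + 4*(-89*(-1/90))*(145 - 89*(-1/90))/3) - 20533 = (33586 + (4/3)*(89/90)*(145 + 89/90)) - 20533 = (33586 + (4/3)*(89/90)*(13139/90)) - 20533 = (33586 + 1169371/6075) - 20533 = 205204321/6075 - 20533 = 80466346/6075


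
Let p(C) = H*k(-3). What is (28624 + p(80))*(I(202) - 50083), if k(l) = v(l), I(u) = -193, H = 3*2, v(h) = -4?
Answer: -1437893600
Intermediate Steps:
H = 6
k(l) = -4
p(C) = -24 (p(C) = 6*(-4) = -24)
(28624 + p(80))*(I(202) - 50083) = (28624 - 24)*(-193 - 50083) = 28600*(-50276) = -1437893600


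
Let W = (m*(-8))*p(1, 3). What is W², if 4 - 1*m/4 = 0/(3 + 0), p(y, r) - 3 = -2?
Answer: 16384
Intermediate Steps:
p(y, r) = 1 (p(y, r) = 3 - 2 = 1)
m = 16 (m = 16 - 0/(3 + 0) = 16 - 0/3 = 16 - 4*0 = 16 + 0 = 16)
W = -128 (W = (16*(-8))*1 = -128*1 = -128)
W² = (-128)² = 16384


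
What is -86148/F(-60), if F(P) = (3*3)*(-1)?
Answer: 9572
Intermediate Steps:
F(P) = -9 (F(P) = 9*(-1) = -9)
-86148/F(-60) = -86148/(-9) = -86148*(-⅑) = 9572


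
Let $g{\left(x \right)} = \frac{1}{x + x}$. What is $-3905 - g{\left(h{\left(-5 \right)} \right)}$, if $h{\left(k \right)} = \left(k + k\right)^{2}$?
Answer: $- \frac{781001}{200} \approx -3905.0$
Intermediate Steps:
$h{\left(k \right)} = 4 k^{2}$ ($h{\left(k \right)} = \left(2 k\right)^{2} = 4 k^{2}$)
$g{\left(x \right)} = \frac{1}{2 x}$
$-3905 - g{\left(h{\left(-5 \right)} \right)} = -3905 - \frac{1}{2 \cdot 4 \left(-5\right)^{2}} = -3905 - \frac{1}{2 \cdot 4 \cdot 25} = -3905 - \frac{1}{2 \cdot 100} = -3905 - \frac{1}{2} \cdot \frac{1}{100} = -3905 - \frac{1}{200} = - \frac{781001}{200}$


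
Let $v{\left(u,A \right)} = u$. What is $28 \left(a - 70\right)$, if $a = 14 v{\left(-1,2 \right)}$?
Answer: $-2352$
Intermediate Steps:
$a = -14$ ($a = 14 \left(-1\right) = -14$)
$28 \left(a - 70\right) = 28 \left(-14 - 70\right) = 28 \left(-84\right) = -2352$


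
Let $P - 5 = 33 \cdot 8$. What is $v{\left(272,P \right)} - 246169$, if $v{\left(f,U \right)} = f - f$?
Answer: $-246169$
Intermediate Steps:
$P = 269$ ($P = 5 + 33 \cdot 8 = 5 + 264 = 269$)
$v{\left(f,U \right)} = 0$
$v{\left(272,P \right)} - 246169 = 0 - 246169 = -246169$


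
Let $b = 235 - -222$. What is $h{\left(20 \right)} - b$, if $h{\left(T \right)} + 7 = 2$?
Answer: $-462$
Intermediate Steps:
$b = 457$ ($b = 235 + 222 = 457$)
$h{\left(T \right)} = -5$ ($h{\left(T \right)} = -7 + 2 = -5$)
$h{\left(20 \right)} - b = -5 - 457 = -462$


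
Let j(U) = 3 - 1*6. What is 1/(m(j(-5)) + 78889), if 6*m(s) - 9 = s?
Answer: 1/78890 ≈ 1.2676e-5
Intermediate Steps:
j(U) = -3 (j(U) = 3 - 6 = -3)
m(s) = 3/2 + s/6
1/(m(j(-5)) + 78889) = 1/((3/2 + (1/6)*(-3)) + 78889) = 1/((3/2 - 1/2) + 78889) = 1/(1 + 78889) = 1/78890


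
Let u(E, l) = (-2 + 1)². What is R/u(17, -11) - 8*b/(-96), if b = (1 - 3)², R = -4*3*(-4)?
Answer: 145/3 ≈ 48.333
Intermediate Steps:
R = 48 (R = -12*(-4) = 48)
b = 4 (b = (-2)² = 4)
u(E, l) = 1 (u(E, l) = (-1)² = 1)
R/u(17, -11) - 8*b/(-96) = 48/1 - 8*4/(-96) = 48*1 - 32*(-1/96) = 48 + ⅓ = 145/3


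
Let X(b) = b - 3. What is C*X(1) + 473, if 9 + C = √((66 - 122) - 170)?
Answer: 491 - 2*I*√226 ≈ 491.0 - 30.067*I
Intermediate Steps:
X(b) = -3 + b
C = -9 + I*√226 (C = -9 + √((66 - 122) - 170) = -9 + √(-56 - 170) = -9 + √(-226) = -9 + I*√226 ≈ -9.0 + 15.033*I)
C*X(1) + 473 = (-9 + I*√226)*(-3 + 1) + 473 = (-9 + I*√226)*(-2) + 473 = (18 - 2*I*√226) + 473 = 491 - 2*I*√226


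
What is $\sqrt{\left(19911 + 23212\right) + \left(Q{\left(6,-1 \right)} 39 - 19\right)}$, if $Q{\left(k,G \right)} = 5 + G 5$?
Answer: $4 \sqrt{2694} \approx 207.61$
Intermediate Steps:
$Q{\left(k,G \right)} = 5 + 5 G$
$\sqrt{\left(19911 + 23212\right) + \left(Q{\left(6,-1 \right)} 39 - 19\right)} = \sqrt{\left(19911 + 23212\right) - \left(19 - \left(5 + 5 \left(-1\right)\right) 39\right)} = \sqrt{43123 - \left(19 - \left(5 - 5\right) 39\right)} = \sqrt{43123 + \left(0 \cdot 39 - 19\right)} = \sqrt{43123 + \left(0 - 19\right)} = \sqrt{43123 - 19} = \sqrt{43104} = 4 \sqrt{2694}$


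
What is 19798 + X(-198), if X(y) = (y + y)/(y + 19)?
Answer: 3544238/179 ≈ 19800.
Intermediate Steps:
X(y) = 2*y/(19 + y) (X(y) = (2*y)/(19 + y) = 2*y/(19 + y))
19798 + X(-198) = 19798 + 2*(-198)/(19 - 198) = 19798 + 2*(-198)/(-179) = 19798 + 2*(-198)*(-1/179) = 19798 + 396/179 = 3544238/179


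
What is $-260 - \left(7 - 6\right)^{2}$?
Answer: $-261$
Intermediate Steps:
$-260 - \left(7 - 6\right)^{2} = -260 - 1^{2} = -260 - 1 = -261$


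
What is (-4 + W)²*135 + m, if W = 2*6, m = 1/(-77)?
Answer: 665279/77 ≈ 8640.0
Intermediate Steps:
m = -1/77 (m = 1*(-1/77) = -1/77 ≈ -0.012987)
W = 12
(-4 + W)²*135 + m = (-4 + 12)²*135 - 1/77 = 8²*135 - 1/77 = 64*135 - 1/77 = 8640 - 1/77 = 665279/77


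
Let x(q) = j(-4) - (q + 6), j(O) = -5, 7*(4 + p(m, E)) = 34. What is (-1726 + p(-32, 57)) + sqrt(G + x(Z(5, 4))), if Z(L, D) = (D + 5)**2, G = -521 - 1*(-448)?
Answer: -12076/7 + I*sqrt(165) ≈ -1725.1 + 12.845*I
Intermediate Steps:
p(m, E) = 6/7 (p(m, E) = -4 + (1/7)*34 = -4 + 34/7 = 6/7)
G = -73 (G = -521 + 448 = -73)
Z(L, D) = (5 + D)**2
x(q) = -11 - q (x(q) = -5 - (q + 6) = -5 - (6 + q) = -5 + (-6 - q) = -11 - q)
(-1726 + p(-32, 57)) + sqrt(G + x(Z(5, 4))) = (-1726 + 6/7) + sqrt(-73 + (-11 - (5 + 4)**2)) = -12076/7 + sqrt(-73 + (-11 - 1*9**2)) = -12076/7 + sqrt(-73 + (-11 - 1*81)) = -12076/7 + sqrt(-73 + (-11 - 81)) = -12076/7 + sqrt(-73 - 92) = -12076/7 + sqrt(-165) = -12076/7 + I*sqrt(165)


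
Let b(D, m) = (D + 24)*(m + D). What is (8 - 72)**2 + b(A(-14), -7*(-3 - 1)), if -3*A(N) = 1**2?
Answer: 42757/9 ≈ 4750.8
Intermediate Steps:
A(N) = -1/3 (A(N) = -1/3*1**2 = -1/3*1 = -1/3)
b(D, m) = (24 + D)*(D + m)
(8 - 72)**2 + b(A(-14), -7*(-3 - 1)) = (8 - 72)**2 + ((-1/3)**2 + 24*(-1/3) + 24*(-7*(-3 - 1)) - (-7)*(-3 - 1)/3) = (-64)**2 + (1/9 - 8 + 24*(-7*(-4)) - (-7)*(-4)/3) = 4096 + (1/9 - 8 + 24*28 - 1/3*28) = 4096 + (1/9 - 8 + 672 - 28/3) = 4096 + 5893/9 = 42757/9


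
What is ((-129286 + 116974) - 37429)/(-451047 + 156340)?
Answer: 49741/294707 ≈ 0.16878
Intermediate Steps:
((-129286 + 116974) - 37429)/(-451047 + 156340) = (-12312 - 37429)/(-294707) = -49741*(-1/294707) = 49741/294707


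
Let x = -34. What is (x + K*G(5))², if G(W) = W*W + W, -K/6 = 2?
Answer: 155236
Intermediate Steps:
K = -12 (K = -6*2 = -12)
G(W) = W + W² (G(W) = W² + W = W + W²)
(x + K*G(5))² = (-34 - 60*(1 + 5))² = (-34 - 60*6)² = (-34 - 12*30)² = (-34 - 360)² = (-394)² = 155236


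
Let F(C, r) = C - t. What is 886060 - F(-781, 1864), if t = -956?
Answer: 885885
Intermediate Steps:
F(C, r) = 956 + C (F(C, r) = C - 1*(-956) = C + 956 = 956 + C)
886060 - F(-781, 1864) = 886060 - (956 - 781) = 886060 - 1*175 = 886060 - 175 = 885885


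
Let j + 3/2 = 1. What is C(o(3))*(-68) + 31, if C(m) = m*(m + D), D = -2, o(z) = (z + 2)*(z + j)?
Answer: -8894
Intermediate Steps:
j = -½ (j = -3/2 + 1 = -½ ≈ -0.50000)
o(z) = (2 + z)*(-½ + z) (o(z) = (z + 2)*(z - ½) = (2 + z)*(-½ + z))
C(m) = m*(-2 + m) (C(m) = m*(m - 2) = m*(-2 + m))
C(o(3))*(-68) + 31 = ((-1 + 3² + (3/2)*3)*(-2 + (-1 + 3² + (3/2)*3)))*(-68) + 31 = ((-1 + 9 + 9/2)*(-2 + (-1 + 9 + 9/2)))*(-68) + 31 = (25*(-2 + 25/2)/2)*(-68) + 31 = ((25/2)*(21/2))*(-68) + 31 = (525/4)*(-68) + 31 = -8925 + 31 = -8894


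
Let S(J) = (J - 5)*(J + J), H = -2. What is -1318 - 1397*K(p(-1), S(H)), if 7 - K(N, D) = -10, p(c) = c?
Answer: -25067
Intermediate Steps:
S(J) = 2*J*(-5 + J) (S(J) = (-5 + J)*(2*J) = 2*J*(-5 + J))
K(N, D) = 17 (K(N, D) = 7 - 1*(-10) = 7 + 10 = 17)
-1318 - 1397*K(p(-1), S(H)) = -1318 - 1397*17 = -1318 - 23749 = -25067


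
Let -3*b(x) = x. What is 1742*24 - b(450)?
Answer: 41958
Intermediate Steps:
b(x) = -x/3
1742*24 - b(450) = 1742*24 - (-1)*450/3 = 41808 - 1*(-150) = 41808 + 150 = 41958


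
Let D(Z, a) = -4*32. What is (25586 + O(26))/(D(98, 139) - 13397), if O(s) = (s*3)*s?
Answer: -27614/13525 ≈ -2.0417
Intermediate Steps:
O(s) = 3*s² (O(s) = (3*s)*s = 3*s²)
D(Z, a) = -128
(25586 + O(26))/(D(98, 139) - 13397) = (25586 + 3*26²)/(-128 - 13397) = (25586 + 3*676)/(-13525) = (25586 + 2028)*(-1/13525) = 27614*(-1/13525) = -27614/13525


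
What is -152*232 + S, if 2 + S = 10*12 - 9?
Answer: -35155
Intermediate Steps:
S = 109 (S = -2 + (10*12 - 9) = -2 + (120 - 9) = -2 + 111 = 109)
-152*232 + S = -152*232 + 109 = -35264 + 109 = -35155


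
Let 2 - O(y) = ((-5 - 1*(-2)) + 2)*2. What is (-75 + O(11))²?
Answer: 5041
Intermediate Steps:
O(y) = 4 (O(y) = 2 - ((-5 - 1*(-2)) + 2)*2 = 2 - ((-5 + 2) + 2)*2 = 2 - (-3 + 2)*2 = 2 - (-1)*2 = 2 - 1*(-2) = 2 + 2 = 4)
(-75 + O(11))² = (-75 + 4)² = (-71)² = 5041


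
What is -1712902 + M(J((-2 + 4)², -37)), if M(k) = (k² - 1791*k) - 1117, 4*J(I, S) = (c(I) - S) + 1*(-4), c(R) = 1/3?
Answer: -15559871/9 ≈ -1.7289e+6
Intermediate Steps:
c(R) = ⅓ (c(R) = 1*(⅓) = ⅓)
J(I, S) = -11/12 - S/4 (J(I, S) = ((⅓ - S) + 1*(-4))/4 = ((⅓ - S) - 4)/4 = (-11/3 - S)/4 = -11/12 - S/4)
M(k) = -1117 + k² - 1791*k
-1712902 + M(J((-2 + 4)², -37)) = -1712902 + (-1117 + (-11/12 - ¼*(-37))² - 1791*(-11/12 - ¼*(-37))) = -1712902 + (-1117 + (-11/12 + 37/4)² - 1791*(-11/12 + 37/4)) = -1712902 + (-1117 + (25/3)² - 1791*25/3) = -1712902 + (-1117 + 625/9 - 14925) = -1712902 - 143753/9 = -15559871/9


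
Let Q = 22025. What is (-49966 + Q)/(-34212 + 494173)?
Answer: -27941/459961 ≈ -0.060746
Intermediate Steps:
(-49966 + Q)/(-34212 + 494173) = (-49966 + 22025)/(-34212 + 494173) = -27941/459961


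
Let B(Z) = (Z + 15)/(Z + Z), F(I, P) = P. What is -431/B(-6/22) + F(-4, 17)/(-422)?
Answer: 181423/11394 ≈ 15.923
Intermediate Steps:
B(Z) = (15 + Z)/(2*Z) (B(Z) = (15 + Z)/((2*Z)) = (15 + Z)*(1/(2*Z)) = (15 + Z)/(2*Z))
-431/B(-6/22) + F(-4, 17)/(-422) = -431*(-6/(11*(15 - 6/22))) + 17/(-422) = -431*(-6/(11*(15 - 6*1/22))) + 17*(-1/422) = -431*(-6/(11*(15 - 3/11))) - 17/422 = -431/((½)*(-11/3)*(162/11)) - 17/422 = -431/(-27) - 17/422 = -431*(-1/27) - 17/422 = 431/27 - 17/422 = 181423/11394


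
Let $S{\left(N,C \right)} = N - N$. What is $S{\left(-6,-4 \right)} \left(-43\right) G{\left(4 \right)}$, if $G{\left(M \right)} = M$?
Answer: $0$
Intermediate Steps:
$S{\left(N,C \right)} = 0$
$S{\left(-6,-4 \right)} \left(-43\right) G{\left(4 \right)} = 0 \left(-43\right) 4 = 0 \cdot 4 = 0$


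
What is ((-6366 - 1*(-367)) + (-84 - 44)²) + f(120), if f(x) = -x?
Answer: 10265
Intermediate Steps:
((-6366 - 1*(-367)) + (-84 - 44)²) + f(120) = ((-6366 - 1*(-367)) + (-84 - 44)²) - 1*120 = ((-6366 + 367) + (-128)²) - 120 = (-5999 + 16384) - 120 = 10385 - 120 = 10265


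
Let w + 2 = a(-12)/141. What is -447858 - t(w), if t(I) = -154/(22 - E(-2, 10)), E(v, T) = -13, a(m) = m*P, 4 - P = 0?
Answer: -2239268/5 ≈ -4.4785e+5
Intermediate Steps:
P = 4 (P = 4 - 1*0 = 4 + 0 = 4)
a(m) = 4*m (a(m) = m*4 = 4*m)
w = -110/47 (w = -2 + (4*(-12))/141 = -2 - 48*1/141 = -2 - 16/47 = -110/47 ≈ -2.3404)
t(I) = -22/5 (t(I) = -154/(22 - 1*(-13)) = -154/(22 + 13) = -154/35 = -154*1/35 = -22/5)
-447858 - t(w) = -447858 - 1*(-22/5) = -447858 + 22/5 = -2239268/5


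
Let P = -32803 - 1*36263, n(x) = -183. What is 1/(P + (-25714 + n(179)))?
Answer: -1/94963 ≈ -1.0530e-5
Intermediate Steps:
P = -69066 (P = -32803 - 36263 = -69066)
1/(P + (-25714 + n(179))) = 1/(-69066 + (-25714 - 183)) = 1/(-69066 - 25897) = 1/(-94963) = -1/94963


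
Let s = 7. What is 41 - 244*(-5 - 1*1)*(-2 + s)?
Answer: 7361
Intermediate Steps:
41 - 244*(-5 - 1*1)*(-2 + s) = 41 - 244*(-5 - 1*1)*(-2 + 7) = 41 - 244*(-5 - 1)*5 = 41 - (-1464)*5 = 41 - 244*(-30) = 41 + 7320 = 7361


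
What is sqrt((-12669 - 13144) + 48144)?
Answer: sqrt(22331) ≈ 149.44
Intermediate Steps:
sqrt((-12669 - 13144) + 48144) = sqrt(-25813 + 48144) = sqrt(22331)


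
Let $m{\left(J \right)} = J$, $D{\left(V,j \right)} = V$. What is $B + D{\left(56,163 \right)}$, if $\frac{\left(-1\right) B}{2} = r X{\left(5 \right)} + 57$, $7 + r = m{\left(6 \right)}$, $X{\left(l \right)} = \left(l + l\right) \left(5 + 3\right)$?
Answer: $102$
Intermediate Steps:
$X{\left(l \right)} = 16 l$ ($X{\left(l \right)} = 2 l 8 = 16 l$)
$r = -1$ ($r = -7 + 6 = -1$)
$B = 46$ ($B = - 2 \left(- 16 \cdot 5 + 57\right) = - 2 \left(\left(-1\right) 80 + 57\right) = - 2 \left(-80 + 57\right) = \left(-2\right) \left(-23\right) = 46$)
$B + D{\left(56,163 \right)} = 46 + 56 = 102$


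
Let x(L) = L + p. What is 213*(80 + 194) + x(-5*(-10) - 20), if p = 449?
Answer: 58841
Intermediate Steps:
x(L) = 449 + L (x(L) = L + 449 = 449 + L)
213*(80 + 194) + x(-5*(-10) - 20) = 213*(80 + 194) + (449 + (-5*(-10) - 20)) = 213*274 + (449 + (50 - 20)) = 58362 + (449 + 30) = 58362 + 479 = 58841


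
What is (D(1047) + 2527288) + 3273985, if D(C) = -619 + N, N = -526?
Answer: 5800128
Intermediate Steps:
D(C) = -1145 (D(C) = -619 - 526 = -1145)
(D(1047) + 2527288) + 3273985 = (-1145 + 2527288) + 3273985 = 2526143 + 3273985 = 5800128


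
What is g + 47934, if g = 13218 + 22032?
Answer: 83184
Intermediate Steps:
g = 35250
g + 47934 = 35250 + 47934 = 83184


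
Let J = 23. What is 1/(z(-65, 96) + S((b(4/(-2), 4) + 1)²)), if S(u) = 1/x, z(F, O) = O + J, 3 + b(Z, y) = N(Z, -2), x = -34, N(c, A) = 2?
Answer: 34/4045 ≈ 0.0084054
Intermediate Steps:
b(Z, y) = -1 (b(Z, y) = -3 + 2 = -1)
z(F, O) = 23 + O (z(F, O) = O + 23 = 23 + O)
S(u) = -1/34 (S(u) = 1/(-34) = -1/34)
1/(z(-65, 96) + S((b(4/(-2), 4) + 1)²)) = 1/((23 + 96) - 1/34) = 1/(119 - 1/34) = 1/(4045/34) = 34/4045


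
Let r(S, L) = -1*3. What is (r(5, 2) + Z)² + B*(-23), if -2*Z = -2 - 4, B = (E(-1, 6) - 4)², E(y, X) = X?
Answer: -92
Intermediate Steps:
r(S, L) = -3
B = 4 (B = (6 - 4)² = 2² = 4)
Z = 3 (Z = -(-2 - 4)/2 = -½*(-6) = 3)
(r(5, 2) + Z)² + B*(-23) = (-3 + 3)² + 4*(-23) = 0² - 92 = 0 - 92 = -92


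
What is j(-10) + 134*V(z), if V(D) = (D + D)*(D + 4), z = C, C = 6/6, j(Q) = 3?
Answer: 1343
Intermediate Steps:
C = 1 (C = 6*(⅙) = 1)
z = 1
V(D) = 2*D*(4 + D) (V(D) = (2*D)*(4 + D) = 2*D*(4 + D))
j(-10) + 134*V(z) = 3 + 134*(2*1*(4 + 1)) = 3 + 134*(2*1*5) = 3 + 134*10 = 3 + 1340 = 1343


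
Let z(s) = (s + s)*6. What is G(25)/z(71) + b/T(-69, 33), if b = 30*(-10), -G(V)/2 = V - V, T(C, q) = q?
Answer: -100/11 ≈ -9.0909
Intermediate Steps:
G(V) = 0 (G(V) = -2*(V - V) = -2*0 = 0)
b = -300
z(s) = 12*s (z(s) = (2*s)*6 = 12*s)
G(25)/z(71) + b/T(-69, 33) = 0/((12*71)) - 300/33 = 0/852 - 300*1/33 = 0*(1/852) - 100/11 = 0 - 100/11 = -100/11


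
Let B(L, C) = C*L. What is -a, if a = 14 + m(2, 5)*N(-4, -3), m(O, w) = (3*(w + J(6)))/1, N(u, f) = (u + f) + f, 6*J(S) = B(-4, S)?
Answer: 16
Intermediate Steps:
J(S) = -2*S/3 (J(S) = (S*(-4))/6 = (-4*S)/6 = -2*S/3)
N(u, f) = u + 2*f (N(u, f) = (f + u) + f = u + 2*f)
m(O, w) = -12 + 3*w (m(O, w) = (3*(w - ⅔*6))/1 = (3*(w - 4))*1 = (3*(-4 + w))*1 = (-12 + 3*w)*1 = -12 + 3*w)
a = -16 (a = 14 + (-12 + 3*5)*(-4 + 2*(-3)) = 14 + (-12 + 15)*(-4 - 6) = 14 + 3*(-10) = 14 - 30 = -16)
-a = -1*(-16) = 16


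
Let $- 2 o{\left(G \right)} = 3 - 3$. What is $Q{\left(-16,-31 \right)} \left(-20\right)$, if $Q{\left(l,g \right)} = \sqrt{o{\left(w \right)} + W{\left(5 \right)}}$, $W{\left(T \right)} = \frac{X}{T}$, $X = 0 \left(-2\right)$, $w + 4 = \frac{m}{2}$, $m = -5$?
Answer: $0$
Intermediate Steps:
$w = - \frac{13}{2}$ ($w = -4 - \frac{5}{2} = - \frac{13}{2} \approx -6.5$)
$X = 0$
$o{\left(G \right)} = 0$ ($o{\left(G \right)} = - \frac{3 - 3}{2} = \left(- \frac{1}{2}\right) 0 = 0$)
$W{\left(T \right)} = 0$ ($W{\left(T \right)} = \frac{0}{T} = 0$)
$Q{\left(l,g \right)} = 0$ ($Q{\left(l,g \right)} = \sqrt{0 + 0} = \sqrt{0} = 0$)
$Q{\left(-16,-31 \right)} \left(-20\right) = 0 \left(-20\right) = 0$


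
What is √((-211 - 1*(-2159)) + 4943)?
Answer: √6891 ≈ 83.012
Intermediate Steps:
√((-211 - 1*(-2159)) + 4943) = √((-211 + 2159) + 4943) = √(1948 + 4943) = √6891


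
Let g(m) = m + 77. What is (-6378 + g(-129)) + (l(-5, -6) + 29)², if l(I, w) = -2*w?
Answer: -4749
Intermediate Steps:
g(m) = 77 + m
(-6378 + g(-129)) + (l(-5, -6) + 29)² = (-6378 + (77 - 129)) + (-2*(-6) + 29)² = (-6378 - 52) + (12 + 29)² = -6430 + 41² = -6430 + 1681 = -4749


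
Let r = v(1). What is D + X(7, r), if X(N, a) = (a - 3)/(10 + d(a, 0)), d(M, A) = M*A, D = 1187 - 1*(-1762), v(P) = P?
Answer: 14744/5 ≈ 2948.8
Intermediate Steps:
r = 1
D = 2949 (D = 1187 + 1762 = 2949)
d(M, A) = A*M
X(N, a) = -3/10 + a/10 (X(N, a) = (a - 3)/(10 + 0*a) = (-3 + a)/(10 + 0) = (-3 + a)/10 = (-3 + a)*(1/10) = -3/10 + a/10)
D + X(7, r) = 2949 + (-3/10 + (1/10)*1) = 2949 + (-3/10 + 1/10) = 2949 - 1/5 = 14744/5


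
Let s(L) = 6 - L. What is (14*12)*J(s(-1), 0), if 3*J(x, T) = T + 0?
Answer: 0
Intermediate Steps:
J(x, T) = T/3 (J(x, T) = (T + 0)/3 = T/3)
(14*12)*J(s(-1), 0) = (14*12)*((⅓)*0) = 168*0 = 0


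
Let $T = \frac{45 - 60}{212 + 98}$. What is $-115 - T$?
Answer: $- \frac{7127}{62} \approx -114.95$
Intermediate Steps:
$T = - \frac{3}{62}$ ($T = - \frac{15}{310} = \left(-15\right) \frac{1}{310} = - \frac{3}{62} \approx -0.048387$)
$-115 - T = -115 - - \frac{3}{62} = -115 + \frac{3}{62} = - \frac{7127}{62}$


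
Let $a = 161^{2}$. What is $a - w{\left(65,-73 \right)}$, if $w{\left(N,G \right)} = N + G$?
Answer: $25929$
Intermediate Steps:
$a = 25921$
$w{\left(N,G \right)} = G + N$
$a - w{\left(65,-73 \right)} = 25921 - \left(-73 + 65\right) = 25921 - -8 = 25921 + 8 = 25929$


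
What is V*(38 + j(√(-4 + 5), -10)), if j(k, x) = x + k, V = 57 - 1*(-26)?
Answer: 2407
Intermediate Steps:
V = 83 (V = 57 + 26 = 83)
j(k, x) = k + x
V*(38 + j(√(-4 + 5), -10)) = 83*(38 + (√(-4 + 5) - 10)) = 83*(38 + (√1 - 10)) = 83*(38 + (1 - 10)) = 83*(38 - 9) = 83*29 = 2407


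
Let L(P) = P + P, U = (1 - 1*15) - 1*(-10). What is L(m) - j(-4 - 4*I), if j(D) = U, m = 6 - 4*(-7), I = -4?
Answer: 72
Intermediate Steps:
U = -4 (U = (1 - 15) + 10 = -14 + 10 = -4)
m = 34 (m = 6 + 28 = 34)
j(D) = -4
L(P) = 2*P
L(m) - j(-4 - 4*I) = 2*34 - 1*(-4) = 68 + 4 = 72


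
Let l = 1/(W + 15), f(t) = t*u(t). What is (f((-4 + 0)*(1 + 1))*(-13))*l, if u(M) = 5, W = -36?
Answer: -520/21 ≈ -24.762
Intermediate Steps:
f(t) = 5*t (f(t) = t*5 = 5*t)
l = -1/21 (l = 1/(-36 + 15) = 1/(-21) = -1/21 ≈ -0.047619)
(f((-4 + 0)*(1 + 1))*(-13))*l = ((5*((-4 + 0)*(1 + 1)))*(-13))*(-1/21) = ((5*(-4*2))*(-13))*(-1/21) = ((5*(-8))*(-13))*(-1/21) = -40*(-13)*(-1/21) = 520*(-1/21) = -520/21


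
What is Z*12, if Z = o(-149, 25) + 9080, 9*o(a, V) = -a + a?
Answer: 108960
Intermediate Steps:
o(a, V) = 0 (o(a, V) = (-a + a)/9 = (⅑)*0 = 0)
Z = 9080 (Z = 0 + 9080 = 9080)
Z*12 = 9080*12 = 108960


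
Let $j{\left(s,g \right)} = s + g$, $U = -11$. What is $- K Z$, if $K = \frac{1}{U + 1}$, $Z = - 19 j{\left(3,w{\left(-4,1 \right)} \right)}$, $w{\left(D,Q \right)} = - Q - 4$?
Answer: $\frac{19}{5} \approx 3.8$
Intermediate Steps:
$w{\left(D,Q \right)} = -4 - Q$
$j{\left(s,g \right)} = g + s$
$Z = 38$ ($Z = - 19 \left(\left(-4 - 1\right) + 3\right) = - 19 \left(-5 + 3\right) = \left(-19\right) \left(-2\right) = 38$)
$K = - \frac{1}{10}$ ($K = \frac{1}{-11 + 1} = \frac{1}{-10} = - \frac{1}{10} \approx -0.1$)
$- K Z = \left(-1\right) \left(- \frac{1}{10}\right) 38 = \frac{1}{10} \cdot 38 = \frac{19}{5}$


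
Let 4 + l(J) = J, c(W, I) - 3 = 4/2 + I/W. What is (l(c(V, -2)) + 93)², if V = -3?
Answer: 80656/9 ≈ 8961.8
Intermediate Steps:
c(W, I) = 5 + I/W (c(W, I) = 3 + (4/2 + I/W) = 3 + (4*(½) + I/W) = 3 + (2 + I/W) = 5 + I/W)
l(J) = -4 + J
(l(c(V, -2)) + 93)² = ((-4 + (5 - 2/(-3))) + 93)² = ((-4 + (5 - 2*(-⅓))) + 93)² = ((-4 + (5 + ⅔)) + 93)² = ((-4 + 17/3) + 93)² = (5/3 + 93)² = (284/3)² = 80656/9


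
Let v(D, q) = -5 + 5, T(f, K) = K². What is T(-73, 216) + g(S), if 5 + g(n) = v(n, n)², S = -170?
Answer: 46651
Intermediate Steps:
v(D, q) = 0
g(n) = -5 (g(n) = -5 + 0² = -5 + 0 = -5)
T(-73, 216) + g(S) = 216² - 5 = 46656 - 5 = 46651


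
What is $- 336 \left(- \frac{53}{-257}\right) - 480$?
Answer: $- \frac{141168}{257} \approx -549.29$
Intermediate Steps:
$- 336 \left(- \frac{53}{-257}\right) - 480 = - 336 \left(\left(-53\right) \left(- \frac{1}{257}\right)\right) - 480 = \left(-336\right) \frac{53}{257} - 480 = - \frac{17808}{257} - 480 = - \frac{141168}{257}$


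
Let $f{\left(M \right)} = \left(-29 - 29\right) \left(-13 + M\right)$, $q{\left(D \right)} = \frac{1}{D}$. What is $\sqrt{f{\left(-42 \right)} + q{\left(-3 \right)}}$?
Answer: $\frac{\sqrt{28707}}{3} \approx 56.477$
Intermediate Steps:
$f{\left(M \right)} = 754 - 58 M$ ($f{\left(M \right)} = - 58 \left(-13 + M\right) = 754 - 58 M$)
$\sqrt{f{\left(-42 \right)} + q{\left(-3 \right)}} = \sqrt{\left(754 - -2436\right) + \frac{1}{-3}} = \sqrt{\left(754 + 2436\right) - \frac{1}{3}} = \sqrt{3190 - \frac{1}{3}} = \sqrt{\frac{9569}{3}} = \frac{\sqrt{28707}}{3}$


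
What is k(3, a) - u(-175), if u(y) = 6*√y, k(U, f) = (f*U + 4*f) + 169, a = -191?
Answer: -1168 - 30*I*√7 ≈ -1168.0 - 79.373*I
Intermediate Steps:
k(U, f) = 169 + 4*f + U*f (k(U, f) = (U*f + 4*f) + 169 = (4*f + U*f) + 169 = 169 + 4*f + U*f)
k(3, a) - u(-175) = (169 + 4*(-191) + 3*(-191)) - 6*√(-175) = (169 - 764 - 573) - 6*5*I*√7 = -1168 - 30*I*√7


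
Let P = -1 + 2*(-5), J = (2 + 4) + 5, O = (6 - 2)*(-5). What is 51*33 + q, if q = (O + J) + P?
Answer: 1663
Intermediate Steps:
O = -20 (O = 4*(-5) = -20)
J = 11 (J = 6 + 5 = 11)
P = -11 (P = -1 - 10 = -11)
q = -20 (q = (-20 + 11) - 11 = -9 - 11 = -20)
51*33 + q = 51*33 - 20 = 1683 - 20 = 1663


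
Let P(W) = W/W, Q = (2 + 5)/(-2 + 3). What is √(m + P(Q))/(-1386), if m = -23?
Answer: -I*√22/1386 ≈ -0.0033841*I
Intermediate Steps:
Q = 7 (Q = 7/1 = 7*1 = 7)
P(W) = 1
√(m + P(Q))/(-1386) = √(-23 + 1)/(-1386) = √(-22)*(-1/1386) = (I*√22)*(-1/1386) = -I*√22/1386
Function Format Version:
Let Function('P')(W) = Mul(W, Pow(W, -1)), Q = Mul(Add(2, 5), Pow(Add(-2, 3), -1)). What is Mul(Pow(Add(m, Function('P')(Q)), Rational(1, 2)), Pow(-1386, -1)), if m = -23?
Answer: Mul(Rational(-1, 1386), I, Pow(22, Rational(1, 2))) ≈ Mul(-0.0033841, I)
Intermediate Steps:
Q = 7 (Q = Mul(7, Pow(1, -1)) = Mul(7, 1) = 7)
Function('P')(W) = 1
Mul(Pow(Add(m, Function('P')(Q)), Rational(1, 2)), Pow(-1386, -1)) = Mul(Pow(Add(-23, 1), Rational(1, 2)), Pow(-1386, -1)) = Mul(Pow(-22, Rational(1, 2)), Rational(-1, 1386)) = Mul(Mul(I, Pow(22, Rational(1, 2))), Rational(-1, 1386)) = Mul(Rational(-1, 1386), I, Pow(22, Rational(1, 2)))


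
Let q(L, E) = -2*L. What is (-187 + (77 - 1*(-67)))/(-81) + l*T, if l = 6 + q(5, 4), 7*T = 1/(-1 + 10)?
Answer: 265/567 ≈ 0.46737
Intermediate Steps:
T = 1/63 (T = 1/(7*(-1 + 10)) = (⅐)/9 = (⅐)*(⅑) = 1/63 ≈ 0.015873)
l = -4 (l = 6 - 2*5 = 6 - 10 = -4)
(-187 + (77 - 1*(-67)))/(-81) + l*T = (-187 + (77 - 1*(-67)))/(-81) - 4*1/63 = (-187 + (77 + 67))*(-1/81) - 4/63 = (-187 + 144)*(-1/81) - 4/63 = -43*(-1/81) - 4/63 = 43/81 - 4/63 = 265/567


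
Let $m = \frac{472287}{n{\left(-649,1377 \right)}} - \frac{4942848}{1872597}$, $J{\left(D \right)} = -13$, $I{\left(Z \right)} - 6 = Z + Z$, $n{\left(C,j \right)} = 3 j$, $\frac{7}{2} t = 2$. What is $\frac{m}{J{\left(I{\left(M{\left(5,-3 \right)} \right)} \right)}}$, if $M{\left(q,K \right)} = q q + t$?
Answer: $- \frac{95998257139}{11173786299} \approx -8.5914$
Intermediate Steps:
$t = \frac{4}{7}$ ($t = \frac{2}{7} \cdot 2 = \frac{4}{7} \approx 0.57143$)
$M{\left(q,K \right)} = \frac{4}{7} + q^{2}$ ($M{\left(q,K \right)} = q q + \frac{4}{7} = q^{2} + \frac{4}{7} = \frac{4}{7} + q^{2}$)
$I{\left(Z \right)} = 6 + 2 Z$ ($I{\left(Z \right)} = 6 + \left(Z + Z\right) = 6 + 2 Z$)
$m = \frac{95998257139}{859522023}$ ($m = \frac{472287}{3 \cdot 1377} - \frac{4942848}{1872597} = \frac{472287}{4131} - \frac{1647616}{624199} = 472287 \cdot \frac{1}{4131} - \frac{1647616}{624199} = \frac{157429}{1377} - \frac{1647616}{624199} = \frac{95998257139}{859522023} \approx 111.69$)
$\frac{m}{J{\left(I{\left(M{\left(5,-3 \right)} \right)} \right)}} = \frac{95998257139}{859522023 \left(-13\right)} = \frac{95998257139}{859522023} \left(- \frac{1}{13}\right) = - \frac{95998257139}{11173786299}$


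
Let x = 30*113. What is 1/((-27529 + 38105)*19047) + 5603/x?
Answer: 188112388301/113814205680 ≈ 1.6528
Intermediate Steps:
x = 3390
1/((-27529 + 38105)*19047) + 5603/x = 1/((-27529 + 38105)*19047) + 5603/3390 = (1/19047)/10576 + 5603*(1/3390) = (1/10576)*(1/19047) + 5603/3390 = 1/201441072 + 5603/3390 = 188112388301/113814205680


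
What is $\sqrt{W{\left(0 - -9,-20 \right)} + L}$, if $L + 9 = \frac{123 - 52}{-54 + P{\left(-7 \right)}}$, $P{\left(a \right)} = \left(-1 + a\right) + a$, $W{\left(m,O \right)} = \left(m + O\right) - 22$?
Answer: $\frac{i \sqrt{204861}}{69} \approx 6.5596 i$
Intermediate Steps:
$W{\left(m,O \right)} = -22 + O + m$ ($W{\left(m,O \right)} = \left(O + m\right) - 22 = -22 + O + m$)
$P{\left(a \right)} = -1 + 2 a$
$L = - \frac{692}{69}$ ($L = -9 + \frac{123 - 52}{-54 + \left(-1 + 2 \left(-7\right)\right)} = -9 + \frac{71}{-54 - 15} = -9 + \frac{71}{-69} = -9 + 71 \left(- \frac{1}{69}\right) = -9 - \frac{71}{69} = - \frac{692}{69} \approx -10.029$)
$\sqrt{W{\left(0 - -9,-20 \right)} + L} = \sqrt{\left(-22 - 20 + \left(0 - -9\right)\right) - \frac{692}{69}} = \sqrt{\left(-22 - 20 + \left(0 + 9\right)\right) - \frac{692}{69}} = \sqrt{\left(-22 - 20 + 9\right) - \frac{692}{69}} = \sqrt{-33 - \frac{692}{69}} = \sqrt{- \frac{2969}{69}} = \frac{i \sqrt{204861}}{69}$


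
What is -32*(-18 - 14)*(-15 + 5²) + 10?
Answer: 10250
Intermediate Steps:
-32*(-18 - 14)*(-15 + 5²) + 10 = -(-1024)*(-15 + 25) + 10 = -(-1024)*10 + 10 = -32*(-320) + 10 = 10240 + 10 = 10250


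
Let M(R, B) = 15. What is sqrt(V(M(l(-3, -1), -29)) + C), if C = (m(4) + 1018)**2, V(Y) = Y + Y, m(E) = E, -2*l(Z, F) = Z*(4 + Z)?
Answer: sqrt(1044514) ≈ 1022.0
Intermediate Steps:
l(Z, F) = -Z*(4 + Z)/2
V(Y) = 2*Y
C = 1044484 (C = (4 + 1018)**2 = 1022**2 = 1044484)
sqrt(V(M(l(-3, -1), -29)) + C) = sqrt(2*15 + 1044484) = sqrt(30 + 1044484) = sqrt(1044514)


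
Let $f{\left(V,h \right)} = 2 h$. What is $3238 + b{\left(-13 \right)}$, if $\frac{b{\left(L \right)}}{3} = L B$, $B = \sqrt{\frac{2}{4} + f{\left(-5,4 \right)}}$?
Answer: $3238 - \frac{39 \sqrt{34}}{2} \approx 3124.3$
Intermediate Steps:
$B = \frac{\sqrt{34}}{2}$ ($B = \sqrt{\frac{2}{4} + 2 \cdot 4} = \sqrt{2 \cdot \frac{1}{4} + 8} = \sqrt{\frac{1}{2} + 8} = \sqrt{\frac{17}{2}} = \frac{\sqrt{34}}{2} \approx 2.9155$)
$b{\left(L \right)} = \frac{3 L \sqrt{34}}{2}$ ($b{\left(L \right)} = 3 L \frac{\sqrt{34}}{2} = 3 \frac{L \sqrt{34}}{2} = \frac{3 L \sqrt{34}}{2}$)
$3238 + b{\left(-13 \right)} = 3238 + \frac{3}{2} \left(-13\right) \sqrt{34} = 3238 - \frac{39 \sqrt{34}}{2}$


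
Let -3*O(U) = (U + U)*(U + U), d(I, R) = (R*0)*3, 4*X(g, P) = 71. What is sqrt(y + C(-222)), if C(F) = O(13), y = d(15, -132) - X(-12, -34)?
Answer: I*sqrt(8751)/6 ≈ 15.591*I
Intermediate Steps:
X(g, P) = 71/4 (X(g, P) = (1/4)*71 = 71/4)
d(I, R) = 0 (d(I, R) = 0*3 = 0)
y = -71/4 (y = 0 - 1*71/4 = 0 - 71/4 = -71/4 ≈ -17.750)
O(U) = -4*U**2/3 (O(U) = -(U + U)*(U + U)/3 = -2*U*2*U/3 = -4*U**2/3)
C(F) = -676/3 (C(F) = -4/3*13**2 = -4/3*169 = -676/3)
sqrt(y + C(-222)) = sqrt(-71/4 - 676/3) = sqrt(-2917/12) = I*sqrt(8751)/6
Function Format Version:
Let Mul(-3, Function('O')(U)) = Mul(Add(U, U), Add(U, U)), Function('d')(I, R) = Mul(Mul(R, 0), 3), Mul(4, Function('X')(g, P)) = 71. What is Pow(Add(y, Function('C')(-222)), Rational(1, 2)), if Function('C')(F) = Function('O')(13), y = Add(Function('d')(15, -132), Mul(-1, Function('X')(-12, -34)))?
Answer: Mul(Rational(1, 6), I, Pow(8751, Rational(1, 2))) ≈ Mul(15.591, I)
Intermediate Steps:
Function('X')(g, P) = Rational(71, 4) (Function('X')(g, P) = Mul(Rational(1, 4), 71) = Rational(71, 4))
Function('d')(I, R) = 0 (Function('d')(I, R) = Mul(0, 3) = 0)
y = Rational(-71, 4) (y = Add(0, Mul(-1, Rational(71, 4))) = Add(0, Rational(-71, 4)) = Rational(-71, 4) ≈ -17.750)
Function('O')(U) = Mul(Rational(-4, 3), Pow(U, 2)) (Function('O')(U) = Mul(Rational(-1, 3), Mul(Add(U, U), Add(U, U))) = Mul(Rational(-1, 3), Mul(Mul(2, U), Mul(2, U))) = Mul(Rational(-1, 3), Mul(4, Pow(U, 2))) = Mul(Rational(-4, 3), Pow(U, 2)))
Function('C')(F) = Rational(-676, 3) (Function('C')(F) = Mul(Rational(-4, 3), Pow(13, 2)) = Mul(Rational(-4, 3), 169) = Rational(-676, 3))
Pow(Add(y, Function('C')(-222)), Rational(1, 2)) = Pow(Add(Rational(-71, 4), Rational(-676, 3)), Rational(1, 2)) = Pow(Rational(-2917, 12), Rational(1, 2)) = Mul(Rational(1, 6), I, Pow(8751, Rational(1, 2)))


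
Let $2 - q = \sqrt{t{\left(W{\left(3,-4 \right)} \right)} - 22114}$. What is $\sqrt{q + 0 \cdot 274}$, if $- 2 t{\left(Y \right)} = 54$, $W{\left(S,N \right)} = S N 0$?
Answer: $\sqrt{2 - i \sqrt{22141}} \approx 8.6837 - 8.5677 i$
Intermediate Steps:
$W{\left(S,N \right)} = 0$ ($W{\left(S,N \right)} = N S 0 = 0$)
$t{\left(Y \right)} = -27$ ($t{\left(Y \right)} = \left(- \frac{1}{2}\right) 54 = -27$)
$q = 2 - i \sqrt{22141}$ ($q = 2 - \sqrt{-27 - 22114} = 2 - \sqrt{-22141} = 2 - i \sqrt{22141} \approx 2.0 - 148.8 i$)
$\sqrt{q + 0 \cdot 274} = \sqrt{\left(2 - i \sqrt{22141}\right) + 0 \cdot 274} = \sqrt{\left(2 - i \sqrt{22141}\right) + 0} = \sqrt{2 - i \sqrt{22141}}$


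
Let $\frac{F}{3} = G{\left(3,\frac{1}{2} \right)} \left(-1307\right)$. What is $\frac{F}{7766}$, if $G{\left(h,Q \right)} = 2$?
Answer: $- \frac{3921}{3883} \approx -1.0098$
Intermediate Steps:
$F = -7842$ ($F = 3 \cdot 2 \left(-1307\right) = 3 \left(-2614\right) = -7842$)
$\frac{F}{7766} = - \frac{7842}{7766} = \left(-7842\right) \frac{1}{7766} = - \frac{3921}{3883}$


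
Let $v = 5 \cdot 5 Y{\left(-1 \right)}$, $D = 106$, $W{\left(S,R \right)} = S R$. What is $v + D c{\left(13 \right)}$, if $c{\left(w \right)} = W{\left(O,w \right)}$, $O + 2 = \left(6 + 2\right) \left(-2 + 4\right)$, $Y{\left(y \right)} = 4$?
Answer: $19392$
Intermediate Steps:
$O = 14$ ($O = -2 + \left(6 + 2\right) \left(-2 + 4\right) = -2 + 8 \cdot 2 = -2 + 16 = 14$)
$W{\left(S,R \right)} = R S$
$c{\left(w \right)} = 14 w$ ($c{\left(w \right)} = w 14 = 14 w$)
$v = 100$ ($v = 5 \cdot 5 \cdot 4 = 25 \cdot 4 = 100$)
$v + D c{\left(13 \right)} = 100 + 106 \cdot 14 \cdot 13 = 100 + 106 \cdot 182 = 100 + 19292 = 19392$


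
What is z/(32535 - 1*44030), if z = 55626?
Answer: -55626/11495 ≈ -4.8391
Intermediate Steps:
z/(32535 - 1*44030) = 55626/(32535 - 1*44030) = 55626/(32535 - 44030) = 55626/(-11495) = 55626*(-1/11495) = -55626/11495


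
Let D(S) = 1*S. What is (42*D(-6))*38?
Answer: -9576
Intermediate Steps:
D(S) = S
(42*D(-6))*38 = (42*(-6))*38 = -252*38 = -9576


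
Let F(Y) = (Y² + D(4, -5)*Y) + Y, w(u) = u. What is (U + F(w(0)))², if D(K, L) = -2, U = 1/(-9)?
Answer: 1/81 ≈ 0.012346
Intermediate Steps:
U = -⅑ ≈ -0.11111
F(Y) = Y² - Y (F(Y) = (Y² - 2*Y) + Y = Y² - Y)
(U + F(w(0)))² = (-⅑ + 0*(-1 + 0))² = (-⅑ + 0*(-1))² = (-⅑ + 0)² = (-⅑)² = 1/81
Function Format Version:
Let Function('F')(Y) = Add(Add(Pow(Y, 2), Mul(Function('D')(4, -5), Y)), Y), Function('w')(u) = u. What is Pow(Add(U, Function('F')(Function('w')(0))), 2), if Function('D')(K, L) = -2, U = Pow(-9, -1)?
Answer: Rational(1, 81) ≈ 0.012346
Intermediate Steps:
U = Rational(-1, 9) ≈ -0.11111
Function('F')(Y) = Add(Pow(Y, 2), Mul(-1, Y)) (Function('F')(Y) = Add(Add(Pow(Y, 2), Mul(-2, Y)), Y) = Add(Pow(Y, 2), Mul(-1, Y)))
Pow(Add(U, Function('F')(Function('w')(0))), 2) = Pow(Add(Rational(-1, 9), Mul(0, Add(-1, 0))), 2) = Pow(Add(Rational(-1, 9), Mul(0, -1)), 2) = Pow(Add(Rational(-1, 9), 0), 2) = Pow(Rational(-1, 9), 2) = Rational(1, 81)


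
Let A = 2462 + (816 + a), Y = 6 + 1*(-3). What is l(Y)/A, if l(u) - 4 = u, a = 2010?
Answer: 7/5288 ≈ 0.0013238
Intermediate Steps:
Y = 3 (Y = 6 - 3 = 3)
l(u) = 4 + u
A = 5288 (A = 2462 + (816 + 2010) = 2462 + 2826 = 5288)
l(Y)/A = (4 + 3)/5288 = 7*(1/5288) = 7/5288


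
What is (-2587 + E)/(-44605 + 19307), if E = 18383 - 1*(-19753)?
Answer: -35549/25298 ≈ -1.4052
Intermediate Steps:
E = 38136 (E = 18383 + 19753 = 38136)
(-2587 + E)/(-44605 + 19307) = (-2587 + 38136)/(-44605 + 19307) = 35549/(-25298) = 35549*(-1/25298) = -35549/25298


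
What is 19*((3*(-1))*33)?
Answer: -1881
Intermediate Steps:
19*((3*(-1))*33) = 19*(-3*33) = 19*(-99) = -1881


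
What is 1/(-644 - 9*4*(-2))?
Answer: -1/572 ≈ -0.0017483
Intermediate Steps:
1/(-644 - 9*4*(-2)) = 1/(-644 - 36*(-2)) = 1/(-644 + 72) = 1/(-572) = -1/572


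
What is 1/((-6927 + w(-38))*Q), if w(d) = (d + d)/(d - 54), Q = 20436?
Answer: -23/3255495672 ≈ -7.0650e-9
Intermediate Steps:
w(d) = 2*d/(-54 + d) (w(d) = (2*d)/(-54 + d) = 2*d/(-54 + d))
1/((-6927 + w(-38))*Q) = 1/(-6927 + 2*(-38)/(-54 - 38)*20436) = (1/20436)/(-6927 + 2*(-38)/(-92)) = (1/20436)/(-6927 + 2*(-38)*(-1/92)) = (1/20436)/(-6927 + 19/23) = (1/20436)/(-159302/23) = -23/159302*1/20436 = -23/3255495672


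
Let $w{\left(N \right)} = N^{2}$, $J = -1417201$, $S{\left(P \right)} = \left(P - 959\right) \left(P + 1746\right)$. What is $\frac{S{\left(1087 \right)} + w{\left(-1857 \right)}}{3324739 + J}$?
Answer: $\frac{3811073}{1907538} \approx 1.9979$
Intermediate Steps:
$S{\left(P \right)} = \left(-959 + P\right) \left(1746 + P\right)$
$\frac{S{\left(1087 \right)} + w{\left(-1857 \right)}}{3324739 + J} = \frac{\left(-1674414 + 1087^{2} + 787 \cdot 1087\right) + \left(-1857\right)^{2}}{3324739 - 1417201} = \frac{\left(-1674414 + 1181569 + 855469\right) + 3448449}{1907538} = \left(362624 + 3448449\right) \frac{1}{1907538} = 3811073 \cdot \frac{1}{1907538} = \frac{3811073}{1907538}$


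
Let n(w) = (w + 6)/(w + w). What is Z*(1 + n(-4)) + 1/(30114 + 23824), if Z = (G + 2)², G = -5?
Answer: 728165/107876 ≈ 6.7500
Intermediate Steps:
n(w) = (6 + w)/(2*w) (n(w) = (6 + w)/((2*w)) = (6 + w)*(1/(2*w)) = (6 + w)/(2*w))
Z = 9 (Z = (-5 + 2)² = (-3)² = 9)
Z*(1 + n(-4)) + 1/(30114 + 23824) = 9*(1 + (½)*(6 - 4)/(-4)) + 1/(30114 + 23824) = 9*(1 + (½)*(-¼)*2) + 1/53938 = 9*(1 - ¼) + 1/53938 = 9*(¾) + 1/53938 = 27/4 + 1/53938 = 728165/107876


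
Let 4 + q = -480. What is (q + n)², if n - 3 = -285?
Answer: 586756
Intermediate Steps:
q = -484 (q = -4 - 480 = -484)
n = -282 (n = 3 - 285 = -282)
(q + n)² = (-484 - 282)² = (-766)² = 586756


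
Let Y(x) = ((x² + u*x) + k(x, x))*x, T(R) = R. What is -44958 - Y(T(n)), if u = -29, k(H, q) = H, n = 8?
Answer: -43678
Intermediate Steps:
Y(x) = x*(x² - 28*x) (Y(x) = ((x² - 29*x) + x)*x = (x² - 28*x)*x = x*(x² - 28*x))
-44958 - Y(T(n)) = -44958 - 8²*(-28 + 8) = -44958 - 64*(-20) = -44958 - 1*(-1280) = -44958 + 1280 = -43678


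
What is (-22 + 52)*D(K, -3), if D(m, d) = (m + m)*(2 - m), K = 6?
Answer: -1440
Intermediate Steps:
D(m, d) = 2*m*(2 - m) (D(m, d) = (2*m)*(2 - m) = 2*m*(2 - m))
(-22 + 52)*D(K, -3) = (-22 + 52)*(2*6*(2 - 1*6)) = 30*(2*6*(2 - 6)) = 30*(2*6*(-4)) = 30*(-48) = -1440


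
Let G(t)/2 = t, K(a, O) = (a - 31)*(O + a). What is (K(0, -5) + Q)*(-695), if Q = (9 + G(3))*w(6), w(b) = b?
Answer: -170275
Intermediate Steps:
K(a, O) = (-31 + a)*(O + a)
G(t) = 2*t
Q = 90 (Q = (9 + 2*3)*6 = (9 + 6)*6 = 15*6 = 90)
(K(0, -5) + Q)*(-695) = ((0² - 31*(-5) - 31*0 - 5*0) + 90)*(-695) = ((0 + 155 + 0 + 0) + 90)*(-695) = (155 + 90)*(-695) = 245*(-695) = -170275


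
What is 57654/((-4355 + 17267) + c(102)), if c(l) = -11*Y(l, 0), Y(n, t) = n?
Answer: 3203/655 ≈ 4.8901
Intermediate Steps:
c(l) = -11*l
57654/((-4355 + 17267) + c(102)) = 57654/((-4355 + 17267) - 11*102) = 57654/(12912 - 1122) = 57654/11790 = 57654*(1/11790) = 3203/655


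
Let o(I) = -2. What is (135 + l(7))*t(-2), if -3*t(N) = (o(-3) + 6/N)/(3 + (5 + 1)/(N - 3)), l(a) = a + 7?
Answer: 3725/27 ≈ 137.96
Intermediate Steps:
l(a) = 7 + a
t(N) = -(-2 + 6/N)/(3*(3 + 6/(-3 + N))) (t(N) = -(-2 + 6/N)/(3*(3 + (5 + 1)/(N - 3))) = -(-2 + 6/N)/(3*(3 + 6/(-3 + N))))
(135 + l(7))*t(-2) = (135 + (7 + 7))*((2/9)*(9 + (-2)**2 - 6*(-2))/(-2*(-1 - 2))) = (135 + 14)*((2/9)*(-1/2)*(9 + 4 + 12)/(-3)) = 149*((2/9)*(-1/2)*(-1/3)*25) = 149*(25/27) = 3725/27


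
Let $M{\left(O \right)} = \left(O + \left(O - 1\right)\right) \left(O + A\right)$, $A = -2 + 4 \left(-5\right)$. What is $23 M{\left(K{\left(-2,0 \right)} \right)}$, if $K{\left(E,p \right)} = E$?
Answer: $2760$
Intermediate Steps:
$A = -22$ ($A = -2 - 20 = -22$)
$M{\left(O \right)} = \left(-1 + 2 O\right) \left(-22 + O\right)$ ($M{\left(O \right)} = \left(O + \left(O - 1\right)\right) \left(O - 22\right) = \left(O + \left(-1 + O\right)\right) \left(-22 + O\right) = \left(-1 + 2 O\right) \left(-22 + O\right)$)
$23 M{\left(K{\left(-2,0 \right)} \right)} = 23 \left(22 - -90 + 2 \left(-2\right)^{2}\right) = 23 \left(22 + 90 + 2 \cdot 4\right) = 23 \left(22 + 90 + 8\right) = 23 \cdot 120 = 2760$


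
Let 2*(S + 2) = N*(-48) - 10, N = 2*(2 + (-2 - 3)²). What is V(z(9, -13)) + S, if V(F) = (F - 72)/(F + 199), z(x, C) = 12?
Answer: -274993/211 ≈ -1303.3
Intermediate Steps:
N = 54 (N = 2*(2 + (-5)²) = 2*(2 + 25) = 2*27 = 54)
V(F) = (-72 + F)/(199 + F)
S = -1303 (S = -2 + (54*(-48) - 10)/2 = -2 + (-2592 - 10)/2 = -2 + (½)*(-2602) = -2 - 1301 = -1303)
V(z(9, -13)) + S = (-72 + 12)/(199 + 12) - 1303 = -60/211 - 1303 = -274993/211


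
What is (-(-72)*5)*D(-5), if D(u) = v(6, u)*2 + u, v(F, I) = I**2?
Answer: 16200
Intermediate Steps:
D(u) = u + 2*u**2 (D(u) = u**2*2 + u = 2*u**2 + u = u + 2*u**2)
(-(-72)*5)*D(-5) = (-(-72)*5)*(-5*(1 + 2*(-5))) = (-18*(-20))*(-5*(1 - 10)) = 360*(-5*(-9)) = 360*45 = 16200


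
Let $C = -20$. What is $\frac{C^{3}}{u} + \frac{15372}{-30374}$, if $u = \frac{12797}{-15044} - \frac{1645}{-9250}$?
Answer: $\frac{1690629927124918}{142188090069} \approx 11890.0$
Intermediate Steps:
$u = - \frac{9362487}{13915700}$ ($u = 12797 \left(- \frac{1}{15044}\right) - - \frac{329}{1850} = - \frac{12797}{15044} + \frac{329}{1850} = - \frac{9362487}{13915700} \approx -0.6728$)
$\frac{C^{3}}{u} + \frac{15372}{-30374} = \frac{\left(-20\right)^{3}}{- \frac{9362487}{13915700}} + \frac{15372}{-30374} = \left(-8000\right) \left(- \frac{13915700}{9362487}\right) + 15372 \left(- \frac{1}{30374}\right) = \frac{111325600000}{9362487} - \frac{7686}{15187} = \frac{1690629927124918}{142188090069}$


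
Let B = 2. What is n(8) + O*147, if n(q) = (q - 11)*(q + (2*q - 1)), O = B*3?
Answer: 813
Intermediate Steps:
O = 6 (O = 2*3 = 6)
n(q) = (-1 + 3*q)*(-11 + q) (n(q) = (-11 + q)*(q + (-1 + 2*q)) = (-11 + q)*(-1 + 3*q) = (-1 + 3*q)*(-11 + q))
n(8) + O*147 = (11 - 34*8 + 3*8²) + 6*147 = (11 - 272 + 3*64) + 882 = (11 - 272 + 192) + 882 = -69 + 882 = 813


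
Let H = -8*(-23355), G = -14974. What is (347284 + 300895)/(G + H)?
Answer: 648179/171866 ≈ 3.7714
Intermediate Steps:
H = 186840
(347284 + 300895)/(G + H) = (347284 + 300895)/(-14974 + 186840) = 648179/171866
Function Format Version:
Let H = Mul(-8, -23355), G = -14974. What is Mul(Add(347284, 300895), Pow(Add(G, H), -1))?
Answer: Rational(648179, 171866) ≈ 3.7714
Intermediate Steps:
H = 186840
Mul(Add(347284, 300895), Pow(Add(G, H), -1)) = Mul(Add(347284, 300895), Pow(Add(-14974, 186840), -1)) = Mul(648179, Pow(171866, -1)) = Mul(648179, Rational(1, 171866)) = Rational(648179, 171866)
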